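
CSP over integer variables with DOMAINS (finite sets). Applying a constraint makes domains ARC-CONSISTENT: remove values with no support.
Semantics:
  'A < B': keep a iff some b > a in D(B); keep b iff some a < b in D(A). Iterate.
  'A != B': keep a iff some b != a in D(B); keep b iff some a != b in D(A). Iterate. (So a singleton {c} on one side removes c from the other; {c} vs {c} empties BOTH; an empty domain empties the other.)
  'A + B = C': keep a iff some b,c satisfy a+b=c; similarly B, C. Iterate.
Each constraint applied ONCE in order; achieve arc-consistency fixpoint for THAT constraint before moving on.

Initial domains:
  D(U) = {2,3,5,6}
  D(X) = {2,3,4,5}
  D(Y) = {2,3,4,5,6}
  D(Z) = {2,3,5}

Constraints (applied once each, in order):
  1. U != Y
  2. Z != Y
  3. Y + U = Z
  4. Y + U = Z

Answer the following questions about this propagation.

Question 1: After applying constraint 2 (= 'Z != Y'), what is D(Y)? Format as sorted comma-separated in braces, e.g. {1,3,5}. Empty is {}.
Answer: {2,3,4,5,6}

Derivation:
Constraint 1 (U != Y) on D(U)={2,3,5,6} D(Y)={2,3,4,5,6}: no change
Constraint 2 (Z != Y) on D(Z)={2,3,5} D(Y)={2,3,4,5,6}: no change
So after constraint 2: D(Y) = {2,3,4,5,6}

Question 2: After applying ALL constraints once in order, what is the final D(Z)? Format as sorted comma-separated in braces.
Constraint 1 (U != Y) on D(U)={2,3,5,6} D(Y)={2,3,4,5,6}: no change
Constraint 2 (Z != Y) on D(Z)={2,3,5} D(Y)={2,3,4,5,6}: no change
Constraint 3 (Y + U = Z) on D(Y)={2,3,4,5,6} D(U)={2,3,5,6} D(Z)={2,3,5}: Y {2,3,4,5,6}->{2,3}; U {2,3,5,6}->{2,3}; Z {2,3,5}->{5}
Constraint 4 (Y + U = Z) on D(Y)={2,3} D(U)={2,3} D(Z)={5}: no change
So after all 4 constraints: D(Z) = {5}

Answer: {5}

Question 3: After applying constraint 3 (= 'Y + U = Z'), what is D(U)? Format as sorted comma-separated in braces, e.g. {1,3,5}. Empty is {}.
Constraint 1 (U != Y) on D(U)={2,3,5,6} D(Y)={2,3,4,5,6}: no change
Constraint 2 (Z != Y) on D(Z)={2,3,5} D(Y)={2,3,4,5,6}: no change
Constraint 3 (Y + U = Z) on D(Y)={2,3,4,5,6} D(U)={2,3,5,6} D(Z)={2,3,5}: Y {2,3,4,5,6}->{2,3}; U {2,3,5,6}->{2,3}; Z {2,3,5}->{5}
So after constraint 3: D(U) = {2,3}

Answer: {2,3}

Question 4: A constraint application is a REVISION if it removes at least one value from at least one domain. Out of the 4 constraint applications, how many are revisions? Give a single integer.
Answer: 1

Derivation:
Constraint 1 (U != Y) on D(U)={2,3,5,6} D(Y)={2,3,4,5,6}: no change => not a revision
Constraint 2 (Z != Y) on D(Z)={2,3,5} D(Y)={2,3,4,5,6}: no change => not a revision
Constraint 3 (Y + U = Z) on D(Y)={2,3,4,5,6} D(U)={2,3,5,6} D(Z)={2,3,5}: Y {2,3,4,5,6}->{2,3}; U {2,3,5,6}->{2,3}; Z {2,3,5}->{5} => REVISION
Constraint 4 (Y + U = Z) on D(Y)={2,3} D(U)={2,3} D(Z)={5}: no change => not a revision
Total revisions = 1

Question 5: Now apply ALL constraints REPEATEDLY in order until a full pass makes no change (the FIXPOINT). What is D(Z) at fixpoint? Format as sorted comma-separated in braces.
pass 0 (initial): D(Z)={2,3,5}
pass 1: U {2,3,5,6}->{2,3}; Y {2,3,4,5,6}->{2,3}; Z {2,3,5}->{5}
pass 2: no change
Fixpoint after 2 passes: D(Z) = {5}

Answer: {5}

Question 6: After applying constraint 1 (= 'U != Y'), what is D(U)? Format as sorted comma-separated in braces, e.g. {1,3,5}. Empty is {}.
Constraint 1 (U != Y) on D(U)={2,3,5,6} D(Y)={2,3,4,5,6}: no change
So after constraint 1: D(U) = {2,3,5,6}

Answer: {2,3,5,6}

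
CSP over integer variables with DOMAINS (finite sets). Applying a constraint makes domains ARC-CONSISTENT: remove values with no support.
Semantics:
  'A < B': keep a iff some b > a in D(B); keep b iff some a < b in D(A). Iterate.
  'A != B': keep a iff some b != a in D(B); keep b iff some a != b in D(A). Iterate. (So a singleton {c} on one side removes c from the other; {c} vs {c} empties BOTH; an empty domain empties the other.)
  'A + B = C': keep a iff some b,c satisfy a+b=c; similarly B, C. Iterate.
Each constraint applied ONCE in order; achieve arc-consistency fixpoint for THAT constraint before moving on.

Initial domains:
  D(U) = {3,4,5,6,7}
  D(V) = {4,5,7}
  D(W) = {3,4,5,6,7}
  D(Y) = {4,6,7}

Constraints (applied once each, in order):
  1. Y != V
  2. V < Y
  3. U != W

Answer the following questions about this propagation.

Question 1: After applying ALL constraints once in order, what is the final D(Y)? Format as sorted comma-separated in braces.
Answer: {6,7}

Derivation:
Constraint 1 (Y != V) on D(Y)={4,6,7} D(V)={4,5,7}: no change
Constraint 2 (V < Y) on D(V)={4,5,7} D(Y)={4,6,7}: V {4,5,7}->{4,5}; Y {4,6,7}->{6,7}
Constraint 3 (U != W) on D(U)={3,4,5,6,7} D(W)={3,4,5,6,7}: no change
So after all 3 constraints: D(Y) = {6,7}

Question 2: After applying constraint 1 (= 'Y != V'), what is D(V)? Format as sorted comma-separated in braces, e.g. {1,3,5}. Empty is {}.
Constraint 1 (Y != V) on D(Y)={4,6,7} D(V)={4,5,7}: no change
So after constraint 1: D(V) = {4,5,7}

Answer: {4,5,7}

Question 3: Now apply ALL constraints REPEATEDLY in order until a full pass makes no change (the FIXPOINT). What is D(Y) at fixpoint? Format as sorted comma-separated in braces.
Answer: {6,7}

Derivation:
pass 0 (initial): D(Y)={4,6,7}
pass 1: V {4,5,7}->{4,5}; Y {4,6,7}->{6,7}
pass 2: no change
Fixpoint after 2 passes: D(Y) = {6,7}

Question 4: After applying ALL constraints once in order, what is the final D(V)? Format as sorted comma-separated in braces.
Answer: {4,5}

Derivation:
Constraint 1 (Y != V) on D(Y)={4,6,7} D(V)={4,5,7}: no change
Constraint 2 (V < Y) on D(V)={4,5,7} D(Y)={4,6,7}: V {4,5,7}->{4,5}; Y {4,6,7}->{6,7}
Constraint 3 (U != W) on D(U)={3,4,5,6,7} D(W)={3,4,5,6,7}: no change
So after all 3 constraints: D(V) = {4,5}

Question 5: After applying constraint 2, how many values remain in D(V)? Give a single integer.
Constraint 1 (Y != V) on D(Y)={4,6,7} D(V)={4,5,7}: no change
Constraint 2 (V < Y) on D(V)={4,5,7} D(Y)={4,6,7}: V {4,5,7}->{4,5}; Y {4,6,7}->{6,7}
So after constraint 2: D(V)={4,5}, size = 2

Answer: 2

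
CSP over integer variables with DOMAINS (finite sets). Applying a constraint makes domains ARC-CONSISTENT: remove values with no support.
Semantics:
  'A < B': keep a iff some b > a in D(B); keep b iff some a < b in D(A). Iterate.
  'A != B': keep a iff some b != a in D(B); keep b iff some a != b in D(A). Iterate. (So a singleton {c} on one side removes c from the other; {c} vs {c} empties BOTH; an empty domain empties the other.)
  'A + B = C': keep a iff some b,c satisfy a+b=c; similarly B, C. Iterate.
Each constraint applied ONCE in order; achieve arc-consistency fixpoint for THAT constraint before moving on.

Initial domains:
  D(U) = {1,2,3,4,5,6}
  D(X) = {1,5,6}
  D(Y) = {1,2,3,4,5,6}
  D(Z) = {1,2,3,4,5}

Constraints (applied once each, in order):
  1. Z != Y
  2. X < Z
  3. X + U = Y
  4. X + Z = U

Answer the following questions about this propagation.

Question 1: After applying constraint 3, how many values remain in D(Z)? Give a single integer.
Constraint 1 (Z != Y) on D(Z)={1,2,3,4,5} D(Y)={1,2,3,4,5,6}: no change
Constraint 2 (X < Z) on D(X)={1,5,6} D(Z)={1,2,3,4,5}: X {1,5,6}->{1}; Z {1,2,3,4,5}->{2,3,4,5}
Constraint 3 (X + U = Y) on D(X)={1} D(U)={1,2,3,4,5,6} D(Y)={1,2,3,4,5,6}: U {1,2,3,4,5,6}->{1,2,3,4,5}; Y {1,2,3,4,5,6}->{2,3,4,5,6}
So after constraint 3: D(Z)={2,3,4,5}, size = 4

Answer: 4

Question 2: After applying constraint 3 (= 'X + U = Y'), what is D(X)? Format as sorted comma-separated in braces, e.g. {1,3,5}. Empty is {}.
Constraint 1 (Z != Y) on D(Z)={1,2,3,4,5} D(Y)={1,2,3,4,5,6}: no change
Constraint 2 (X < Z) on D(X)={1,5,6} D(Z)={1,2,3,4,5}: X {1,5,6}->{1}; Z {1,2,3,4,5}->{2,3,4,5}
Constraint 3 (X + U = Y) on D(X)={1} D(U)={1,2,3,4,5,6} D(Y)={1,2,3,4,5,6}: U {1,2,3,4,5,6}->{1,2,3,4,5}; Y {1,2,3,4,5,6}->{2,3,4,5,6}
So after constraint 3: D(X) = {1}

Answer: {1}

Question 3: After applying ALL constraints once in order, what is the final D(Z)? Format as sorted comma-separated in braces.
Answer: {2,3,4}

Derivation:
Constraint 1 (Z != Y) on D(Z)={1,2,3,4,5} D(Y)={1,2,3,4,5,6}: no change
Constraint 2 (X < Z) on D(X)={1,5,6} D(Z)={1,2,3,4,5}: X {1,5,6}->{1}; Z {1,2,3,4,5}->{2,3,4,5}
Constraint 3 (X + U = Y) on D(X)={1} D(U)={1,2,3,4,5,6} D(Y)={1,2,3,4,5,6}: U {1,2,3,4,5,6}->{1,2,3,4,5}; Y {1,2,3,4,5,6}->{2,3,4,5,6}
Constraint 4 (X + Z = U) on D(X)={1} D(Z)={2,3,4,5} D(U)={1,2,3,4,5}: Z {2,3,4,5}->{2,3,4}; U {1,2,3,4,5}->{3,4,5}
So after all 4 constraints: D(Z) = {2,3,4}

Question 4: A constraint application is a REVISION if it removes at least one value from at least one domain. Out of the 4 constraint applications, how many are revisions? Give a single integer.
Answer: 3

Derivation:
Constraint 1 (Z != Y) on D(Z)={1,2,3,4,5} D(Y)={1,2,3,4,5,6}: no change => not a revision
Constraint 2 (X < Z) on D(X)={1,5,6} D(Z)={1,2,3,4,5}: X {1,5,6}->{1}; Z {1,2,3,4,5}->{2,3,4,5} => REVISION
Constraint 3 (X + U = Y) on D(X)={1} D(U)={1,2,3,4,5,6} D(Y)={1,2,3,4,5,6}: U {1,2,3,4,5,6}->{1,2,3,4,5}; Y {1,2,3,4,5,6}->{2,3,4,5,6} => REVISION
Constraint 4 (X + Z = U) on D(X)={1} D(Z)={2,3,4,5} D(U)={1,2,3,4,5}: Z {2,3,4,5}->{2,3,4}; U {1,2,3,4,5}->{3,4,5} => REVISION
Total revisions = 3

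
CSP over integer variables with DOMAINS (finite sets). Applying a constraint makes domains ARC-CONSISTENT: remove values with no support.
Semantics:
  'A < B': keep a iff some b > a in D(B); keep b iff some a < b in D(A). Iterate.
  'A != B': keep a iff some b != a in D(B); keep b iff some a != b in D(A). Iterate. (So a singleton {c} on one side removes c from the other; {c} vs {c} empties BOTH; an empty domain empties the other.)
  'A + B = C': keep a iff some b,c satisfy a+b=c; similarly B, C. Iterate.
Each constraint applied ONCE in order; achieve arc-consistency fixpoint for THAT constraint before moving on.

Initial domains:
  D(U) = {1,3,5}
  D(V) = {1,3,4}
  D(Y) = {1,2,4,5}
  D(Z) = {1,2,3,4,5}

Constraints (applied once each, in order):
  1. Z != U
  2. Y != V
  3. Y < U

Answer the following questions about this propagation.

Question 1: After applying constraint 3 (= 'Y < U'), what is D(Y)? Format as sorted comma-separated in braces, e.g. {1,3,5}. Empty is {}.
Constraint 1 (Z != U) on D(Z)={1,2,3,4,5} D(U)={1,3,5}: no change
Constraint 2 (Y != V) on D(Y)={1,2,4,5} D(V)={1,3,4}: no change
Constraint 3 (Y < U) on D(Y)={1,2,4,5} D(U)={1,3,5}: Y {1,2,4,5}->{1,2,4}; U {1,3,5}->{3,5}
So after constraint 3: D(Y) = {1,2,4}

Answer: {1,2,4}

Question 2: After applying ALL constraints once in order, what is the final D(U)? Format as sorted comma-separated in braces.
Constraint 1 (Z != U) on D(Z)={1,2,3,4,5} D(U)={1,3,5}: no change
Constraint 2 (Y != V) on D(Y)={1,2,4,5} D(V)={1,3,4}: no change
Constraint 3 (Y < U) on D(Y)={1,2,4,5} D(U)={1,3,5}: Y {1,2,4,5}->{1,2,4}; U {1,3,5}->{3,5}
So after all 3 constraints: D(U) = {3,5}

Answer: {3,5}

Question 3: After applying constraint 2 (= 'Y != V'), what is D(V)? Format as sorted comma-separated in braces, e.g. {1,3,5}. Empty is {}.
Constraint 1 (Z != U) on D(Z)={1,2,3,4,5} D(U)={1,3,5}: no change
Constraint 2 (Y != V) on D(Y)={1,2,4,5} D(V)={1,3,4}: no change
So after constraint 2: D(V) = {1,3,4}

Answer: {1,3,4}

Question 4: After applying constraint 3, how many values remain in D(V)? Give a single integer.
Answer: 3

Derivation:
Constraint 1 (Z != U) on D(Z)={1,2,3,4,5} D(U)={1,3,5}: no change
Constraint 2 (Y != V) on D(Y)={1,2,4,5} D(V)={1,3,4}: no change
Constraint 3 (Y < U) on D(Y)={1,2,4,5} D(U)={1,3,5}: Y {1,2,4,5}->{1,2,4}; U {1,3,5}->{3,5}
So after constraint 3: D(V)={1,3,4}, size = 3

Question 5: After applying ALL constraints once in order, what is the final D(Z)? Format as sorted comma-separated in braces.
Constraint 1 (Z != U) on D(Z)={1,2,3,4,5} D(U)={1,3,5}: no change
Constraint 2 (Y != V) on D(Y)={1,2,4,5} D(V)={1,3,4}: no change
Constraint 3 (Y < U) on D(Y)={1,2,4,5} D(U)={1,3,5}: Y {1,2,4,5}->{1,2,4}; U {1,3,5}->{3,5}
So after all 3 constraints: D(Z) = {1,2,3,4,5}

Answer: {1,2,3,4,5}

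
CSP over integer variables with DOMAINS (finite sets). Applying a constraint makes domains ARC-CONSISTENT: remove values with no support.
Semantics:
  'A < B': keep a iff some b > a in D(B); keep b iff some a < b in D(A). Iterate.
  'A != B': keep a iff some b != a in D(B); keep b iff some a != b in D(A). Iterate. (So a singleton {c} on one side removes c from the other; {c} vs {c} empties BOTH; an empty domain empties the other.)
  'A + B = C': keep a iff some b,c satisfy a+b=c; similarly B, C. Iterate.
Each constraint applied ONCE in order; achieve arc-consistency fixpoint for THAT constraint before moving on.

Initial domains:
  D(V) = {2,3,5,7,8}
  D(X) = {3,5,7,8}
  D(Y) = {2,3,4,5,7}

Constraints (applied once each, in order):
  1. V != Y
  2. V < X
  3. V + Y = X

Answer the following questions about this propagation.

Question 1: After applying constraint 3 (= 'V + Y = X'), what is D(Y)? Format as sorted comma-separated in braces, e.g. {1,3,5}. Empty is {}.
Constraint 1 (V != Y) on D(V)={2,3,5,7,8} D(Y)={2,3,4,5,7}: no change
Constraint 2 (V < X) on D(V)={2,3,5,7,8} D(X)={3,5,7,8}: V {2,3,5,7,8}->{2,3,5,7}
Constraint 3 (V + Y = X) on D(V)={2,3,5,7} D(Y)={2,3,4,5,7} D(X)={3,5,7,8}: V {2,3,5,7}->{2,3,5}; Y {2,3,4,5,7}->{2,3,4,5}; X {3,5,7,8}->{5,7,8}
So after constraint 3: D(Y) = {2,3,4,5}

Answer: {2,3,4,5}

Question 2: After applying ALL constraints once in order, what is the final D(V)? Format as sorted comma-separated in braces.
Answer: {2,3,5}

Derivation:
Constraint 1 (V != Y) on D(V)={2,3,5,7,8} D(Y)={2,3,4,5,7}: no change
Constraint 2 (V < X) on D(V)={2,3,5,7,8} D(X)={3,5,7,8}: V {2,3,5,7,8}->{2,3,5,7}
Constraint 3 (V + Y = X) on D(V)={2,3,5,7} D(Y)={2,3,4,5,7} D(X)={3,5,7,8}: V {2,3,5,7}->{2,3,5}; Y {2,3,4,5,7}->{2,3,4,5}; X {3,5,7,8}->{5,7,8}
So after all 3 constraints: D(V) = {2,3,5}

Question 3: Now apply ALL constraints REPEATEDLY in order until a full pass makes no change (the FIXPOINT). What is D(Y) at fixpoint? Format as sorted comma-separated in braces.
pass 0 (initial): D(Y)={2,3,4,5,7}
pass 1: V {2,3,5,7,8}->{2,3,5}; X {3,5,7,8}->{5,7,8}; Y {2,3,4,5,7}->{2,3,4,5}
pass 2: no change
Fixpoint after 2 passes: D(Y) = {2,3,4,5}

Answer: {2,3,4,5}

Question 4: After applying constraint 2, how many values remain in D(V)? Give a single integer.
Answer: 4

Derivation:
Constraint 1 (V != Y) on D(V)={2,3,5,7,8} D(Y)={2,3,4,5,7}: no change
Constraint 2 (V < X) on D(V)={2,3,5,7,8} D(X)={3,5,7,8}: V {2,3,5,7,8}->{2,3,5,7}
So after constraint 2: D(V)={2,3,5,7}, size = 4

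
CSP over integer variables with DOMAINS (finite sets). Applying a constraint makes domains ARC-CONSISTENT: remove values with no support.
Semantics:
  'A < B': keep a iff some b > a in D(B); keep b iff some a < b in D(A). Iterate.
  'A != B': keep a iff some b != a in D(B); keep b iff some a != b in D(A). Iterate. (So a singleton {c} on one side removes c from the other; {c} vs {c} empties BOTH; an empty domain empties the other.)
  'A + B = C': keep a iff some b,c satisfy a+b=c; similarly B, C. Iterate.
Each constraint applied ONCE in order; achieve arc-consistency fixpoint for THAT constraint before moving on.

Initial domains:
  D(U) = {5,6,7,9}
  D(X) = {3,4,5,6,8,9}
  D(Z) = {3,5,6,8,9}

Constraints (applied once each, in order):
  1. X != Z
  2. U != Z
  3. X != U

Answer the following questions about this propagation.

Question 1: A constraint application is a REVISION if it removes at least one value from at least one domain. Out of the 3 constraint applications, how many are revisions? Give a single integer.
Answer: 0

Derivation:
Constraint 1 (X != Z) on D(X)={3,4,5,6,8,9} D(Z)={3,5,6,8,9}: no change => not a revision
Constraint 2 (U != Z) on D(U)={5,6,7,9} D(Z)={3,5,6,8,9}: no change => not a revision
Constraint 3 (X != U) on D(X)={3,4,5,6,8,9} D(U)={5,6,7,9}: no change => not a revision
Total revisions = 0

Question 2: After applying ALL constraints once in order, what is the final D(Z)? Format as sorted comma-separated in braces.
Constraint 1 (X != Z) on D(X)={3,4,5,6,8,9} D(Z)={3,5,6,8,9}: no change
Constraint 2 (U != Z) on D(U)={5,6,7,9} D(Z)={3,5,6,8,9}: no change
Constraint 3 (X != U) on D(X)={3,4,5,6,8,9} D(U)={5,6,7,9}: no change
So after all 3 constraints: D(Z) = {3,5,6,8,9}

Answer: {3,5,6,8,9}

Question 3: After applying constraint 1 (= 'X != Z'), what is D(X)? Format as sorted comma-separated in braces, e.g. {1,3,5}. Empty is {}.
Constraint 1 (X != Z) on D(X)={3,4,5,6,8,9} D(Z)={3,5,6,8,9}: no change
So after constraint 1: D(X) = {3,4,5,6,8,9}

Answer: {3,4,5,6,8,9}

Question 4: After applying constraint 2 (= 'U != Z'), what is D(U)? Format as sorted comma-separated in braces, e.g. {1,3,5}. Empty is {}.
Answer: {5,6,7,9}

Derivation:
Constraint 1 (X != Z) on D(X)={3,4,5,6,8,9} D(Z)={3,5,6,8,9}: no change
Constraint 2 (U != Z) on D(U)={5,6,7,9} D(Z)={3,5,6,8,9}: no change
So after constraint 2: D(U) = {5,6,7,9}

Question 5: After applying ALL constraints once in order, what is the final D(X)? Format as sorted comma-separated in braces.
Constraint 1 (X != Z) on D(X)={3,4,5,6,8,9} D(Z)={3,5,6,8,9}: no change
Constraint 2 (U != Z) on D(U)={5,6,7,9} D(Z)={3,5,6,8,9}: no change
Constraint 3 (X != U) on D(X)={3,4,5,6,8,9} D(U)={5,6,7,9}: no change
So after all 3 constraints: D(X) = {3,4,5,6,8,9}

Answer: {3,4,5,6,8,9}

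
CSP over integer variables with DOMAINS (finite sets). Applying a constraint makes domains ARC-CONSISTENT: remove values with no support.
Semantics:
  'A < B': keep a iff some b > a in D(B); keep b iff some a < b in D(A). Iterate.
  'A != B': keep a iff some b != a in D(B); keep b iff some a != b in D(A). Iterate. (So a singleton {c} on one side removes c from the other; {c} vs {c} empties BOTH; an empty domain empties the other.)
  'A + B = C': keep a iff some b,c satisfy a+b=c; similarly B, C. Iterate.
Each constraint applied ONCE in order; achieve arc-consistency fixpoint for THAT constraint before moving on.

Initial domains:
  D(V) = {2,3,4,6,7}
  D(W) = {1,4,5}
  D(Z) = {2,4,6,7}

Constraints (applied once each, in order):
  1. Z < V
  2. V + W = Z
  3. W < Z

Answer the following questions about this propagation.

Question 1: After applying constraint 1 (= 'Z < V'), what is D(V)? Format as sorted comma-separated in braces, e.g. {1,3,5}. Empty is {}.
Answer: {3,4,6,7}

Derivation:
Constraint 1 (Z < V) on D(Z)={2,4,6,7} D(V)={2,3,4,6,7}: Z {2,4,6,7}->{2,4,6}; V {2,3,4,6,7}->{3,4,6,7}
So after constraint 1: D(V) = {3,4,6,7}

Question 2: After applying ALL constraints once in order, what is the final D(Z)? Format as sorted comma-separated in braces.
Answer: {4}

Derivation:
Constraint 1 (Z < V) on D(Z)={2,4,6,7} D(V)={2,3,4,6,7}: Z {2,4,6,7}->{2,4,6}; V {2,3,4,6,7}->{3,4,6,7}
Constraint 2 (V + W = Z) on D(V)={3,4,6,7} D(W)={1,4,5} D(Z)={2,4,6}: V {3,4,6,7}->{3}; W {1,4,5}->{1}; Z {2,4,6}->{4}
Constraint 3 (W < Z) on D(W)={1} D(Z)={4}: no change
So after all 3 constraints: D(Z) = {4}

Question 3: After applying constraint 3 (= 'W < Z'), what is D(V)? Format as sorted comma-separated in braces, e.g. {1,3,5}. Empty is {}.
Answer: {3}

Derivation:
Constraint 1 (Z < V) on D(Z)={2,4,6,7} D(V)={2,3,4,6,7}: Z {2,4,6,7}->{2,4,6}; V {2,3,4,6,7}->{3,4,6,7}
Constraint 2 (V + W = Z) on D(V)={3,4,6,7} D(W)={1,4,5} D(Z)={2,4,6}: V {3,4,6,7}->{3}; W {1,4,5}->{1}; Z {2,4,6}->{4}
Constraint 3 (W < Z) on D(W)={1} D(Z)={4}: no change
So after constraint 3: D(V) = {3}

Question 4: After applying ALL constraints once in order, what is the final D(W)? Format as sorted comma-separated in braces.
Constraint 1 (Z < V) on D(Z)={2,4,6,7} D(V)={2,3,4,6,7}: Z {2,4,6,7}->{2,4,6}; V {2,3,4,6,7}->{3,4,6,7}
Constraint 2 (V + W = Z) on D(V)={3,4,6,7} D(W)={1,4,5} D(Z)={2,4,6}: V {3,4,6,7}->{3}; W {1,4,5}->{1}; Z {2,4,6}->{4}
Constraint 3 (W < Z) on D(W)={1} D(Z)={4}: no change
So after all 3 constraints: D(W) = {1}

Answer: {1}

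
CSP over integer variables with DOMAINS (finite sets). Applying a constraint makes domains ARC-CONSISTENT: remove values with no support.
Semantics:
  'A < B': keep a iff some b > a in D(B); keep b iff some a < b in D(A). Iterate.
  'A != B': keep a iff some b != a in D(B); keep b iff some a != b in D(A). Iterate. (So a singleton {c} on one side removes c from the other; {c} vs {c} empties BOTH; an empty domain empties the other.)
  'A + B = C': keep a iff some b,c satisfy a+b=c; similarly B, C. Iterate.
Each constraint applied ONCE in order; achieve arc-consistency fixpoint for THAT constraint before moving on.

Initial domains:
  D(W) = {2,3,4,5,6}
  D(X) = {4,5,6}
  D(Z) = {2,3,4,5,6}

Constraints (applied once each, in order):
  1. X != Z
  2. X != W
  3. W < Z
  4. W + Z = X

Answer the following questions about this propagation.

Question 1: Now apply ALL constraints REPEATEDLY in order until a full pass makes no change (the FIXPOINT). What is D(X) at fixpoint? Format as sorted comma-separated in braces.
Answer: {5,6}

Derivation:
pass 0 (initial): D(X)={4,5,6}
pass 1: W {2,3,4,5,6}->{2,3}; X {4,5,6}->{5,6}; Z {2,3,4,5,6}->{3,4}
pass 2: no change
Fixpoint after 2 passes: D(X) = {5,6}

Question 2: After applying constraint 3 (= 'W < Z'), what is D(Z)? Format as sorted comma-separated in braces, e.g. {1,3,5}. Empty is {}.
Constraint 1 (X != Z) on D(X)={4,5,6} D(Z)={2,3,4,5,6}: no change
Constraint 2 (X != W) on D(X)={4,5,6} D(W)={2,3,4,5,6}: no change
Constraint 3 (W < Z) on D(W)={2,3,4,5,6} D(Z)={2,3,4,5,6}: W {2,3,4,5,6}->{2,3,4,5}; Z {2,3,4,5,6}->{3,4,5,6}
So after constraint 3: D(Z) = {3,4,5,6}

Answer: {3,4,5,6}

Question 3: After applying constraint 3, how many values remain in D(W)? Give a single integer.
Constraint 1 (X != Z) on D(X)={4,5,6} D(Z)={2,3,4,5,6}: no change
Constraint 2 (X != W) on D(X)={4,5,6} D(W)={2,3,4,5,6}: no change
Constraint 3 (W < Z) on D(W)={2,3,4,5,6} D(Z)={2,3,4,5,6}: W {2,3,4,5,6}->{2,3,4,5}; Z {2,3,4,5,6}->{3,4,5,6}
So after constraint 3: D(W)={2,3,4,5}, size = 4

Answer: 4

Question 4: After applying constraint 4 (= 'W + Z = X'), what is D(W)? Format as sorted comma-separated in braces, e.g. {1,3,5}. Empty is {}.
Constraint 1 (X != Z) on D(X)={4,5,6} D(Z)={2,3,4,5,6}: no change
Constraint 2 (X != W) on D(X)={4,5,6} D(W)={2,3,4,5,6}: no change
Constraint 3 (W < Z) on D(W)={2,3,4,5,6} D(Z)={2,3,4,5,6}: W {2,3,4,5,6}->{2,3,4,5}; Z {2,3,4,5,6}->{3,4,5,6}
Constraint 4 (W + Z = X) on D(W)={2,3,4,5} D(Z)={3,4,5,6} D(X)={4,5,6}: W {2,3,4,5}->{2,3}; Z {3,4,5,6}->{3,4}; X {4,5,6}->{5,6}
So after constraint 4: D(W) = {2,3}

Answer: {2,3}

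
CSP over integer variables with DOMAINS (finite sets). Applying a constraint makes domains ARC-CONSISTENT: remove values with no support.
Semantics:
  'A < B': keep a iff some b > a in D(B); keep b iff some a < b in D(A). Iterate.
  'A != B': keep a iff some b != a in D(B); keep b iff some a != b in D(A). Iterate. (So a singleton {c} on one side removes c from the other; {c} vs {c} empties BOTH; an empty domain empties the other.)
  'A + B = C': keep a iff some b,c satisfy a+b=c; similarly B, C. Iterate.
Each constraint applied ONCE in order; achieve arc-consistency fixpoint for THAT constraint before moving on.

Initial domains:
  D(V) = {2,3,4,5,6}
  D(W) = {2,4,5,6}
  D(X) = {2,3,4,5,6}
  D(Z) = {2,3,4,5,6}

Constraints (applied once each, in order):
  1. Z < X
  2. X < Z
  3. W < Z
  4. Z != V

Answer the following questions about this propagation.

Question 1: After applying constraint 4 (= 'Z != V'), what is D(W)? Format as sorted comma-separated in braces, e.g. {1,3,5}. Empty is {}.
Constraint 1 (Z < X) on D(Z)={2,3,4,5,6} D(X)={2,3,4,5,6}: Z {2,3,4,5,6}->{2,3,4,5}; X {2,3,4,5,6}->{3,4,5,6}
Constraint 2 (X < Z) on D(X)={3,4,5,6} D(Z)={2,3,4,5}: X {3,4,5,6}->{3,4}; Z {2,3,4,5}->{4,5}
Constraint 3 (W < Z) on D(W)={2,4,5,6} D(Z)={4,5}: W {2,4,5,6}->{2,4}
Constraint 4 (Z != V) on D(Z)={4,5} D(V)={2,3,4,5,6}: no change
So after constraint 4: D(W) = {2,4}

Answer: {2,4}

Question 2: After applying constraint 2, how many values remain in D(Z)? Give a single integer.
Constraint 1 (Z < X) on D(Z)={2,3,4,5,6} D(X)={2,3,4,5,6}: Z {2,3,4,5,6}->{2,3,4,5}; X {2,3,4,5,6}->{3,4,5,6}
Constraint 2 (X < Z) on D(X)={3,4,5,6} D(Z)={2,3,4,5}: X {3,4,5,6}->{3,4}; Z {2,3,4,5}->{4,5}
So after constraint 2: D(Z)={4,5}, size = 2

Answer: 2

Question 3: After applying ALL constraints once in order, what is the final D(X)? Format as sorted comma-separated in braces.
Constraint 1 (Z < X) on D(Z)={2,3,4,5,6} D(X)={2,3,4,5,6}: Z {2,3,4,5,6}->{2,3,4,5}; X {2,3,4,5,6}->{3,4,5,6}
Constraint 2 (X < Z) on D(X)={3,4,5,6} D(Z)={2,3,4,5}: X {3,4,5,6}->{3,4}; Z {2,3,4,5}->{4,5}
Constraint 3 (W < Z) on D(W)={2,4,5,6} D(Z)={4,5}: W {2,4,5,6}->{2,4}
Constraint 4 (Z != V) on D(Z)={4,5} D(V)={2,3,4,5,6}: no change
So after all 4 constraints: D(X) = {3,4}

Answer: {3,4}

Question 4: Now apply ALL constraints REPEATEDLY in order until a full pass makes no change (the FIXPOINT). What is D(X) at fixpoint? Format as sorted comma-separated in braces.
pass 0 (initial): D(X)={2,3,4,5,6}
pass 1: W {2,4,5,6}->{2,4}; X {2,3,4,5,6}->{3,4}; Z {2,3,4,5,6}->{4,5}
pass 2: V {2,3,4,5,6}->{}; W {2,4}->{}; X {3,4}->{}; Z {4,5}->{}
pass 3: no change
Fixpoint after 3 passes: D(X) = {}

Answer: {}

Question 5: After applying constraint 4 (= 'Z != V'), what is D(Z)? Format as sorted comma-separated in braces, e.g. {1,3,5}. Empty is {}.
Constraint 1 (Z < X) on D(Z)={2,3,4,5,6} D(X)={2,3,4,5,6}: Z {2,3,4,5,6}->{2,3,4,5}; X {2,3,4,5,6}->{3,4,5,6}
Constraint 2 (X < Z) on D(X)={3,4,5,6} D(Z)={2,3,4,5}: X {3,4,5,6}->{3,4}; Z {2,3,4,5}->{4,5}
Constraint 3 (W < Z) on D(W)={2,4,5,6} D(Z)={4,5}: W {2,4,5,6}->{2,4}
Constraint 4 (Z != V) on D(Z)={4,5} D(V)={2,3,4,5,6}: no change
So after constraint 4: D(Z) = {4,5}

Answer: {4,5}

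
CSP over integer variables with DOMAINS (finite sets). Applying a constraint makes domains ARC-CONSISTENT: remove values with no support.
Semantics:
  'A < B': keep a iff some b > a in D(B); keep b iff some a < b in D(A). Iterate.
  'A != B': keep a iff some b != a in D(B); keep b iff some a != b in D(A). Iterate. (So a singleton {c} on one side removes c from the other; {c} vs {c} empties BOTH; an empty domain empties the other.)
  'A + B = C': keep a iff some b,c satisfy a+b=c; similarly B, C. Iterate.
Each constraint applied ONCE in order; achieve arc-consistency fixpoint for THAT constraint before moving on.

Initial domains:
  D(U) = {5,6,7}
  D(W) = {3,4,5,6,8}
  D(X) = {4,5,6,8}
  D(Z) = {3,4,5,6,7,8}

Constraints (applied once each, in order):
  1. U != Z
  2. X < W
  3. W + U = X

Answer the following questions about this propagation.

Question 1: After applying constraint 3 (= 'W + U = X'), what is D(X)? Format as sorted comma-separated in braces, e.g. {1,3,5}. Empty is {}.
Constraint 1 (U != Z) on D(U)={5,6,7} D(Z)={3,4,5,6,7,8}: no change
Constraint 2 (X < W) on D(X)={4,5,6,8} D(W)={3,4,5,6,8}: X {4,5,6,8}->{4,5,6}; W {3,4,5,6,8}->{5,6,8}
Constraint 3 (W + U = X) on D(W)={5,6,8} D(U)={5,6,7} D(X)={4,5,6}: W {5,6,8}->{}; U {5,6,7}->{}; X {4,5,6}->{}
So after constraint 3: D(X) = {}

Answer: {}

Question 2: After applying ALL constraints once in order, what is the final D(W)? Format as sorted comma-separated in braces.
Answer: {}

Derivation:
Constraint 1 (U != Z) on D(U)={5,6,7} D(Z)={3,4,5,6,7,8}: no change
Constraint 2 (X < W) on D(X)={4,5,6,8} D(W)={3,4,5,6,8}: X {4,5,6,8}->{4,5,6}; W {3,4,5,6,8}->{5,6,8}
Constraint 3 (W + U = X) on D(W)={5,6,8} D(U)={5,6,7} D(X)={4,5,6}: W {5,6,8}->{}; U {5,6,7}->{}; X {4,5,6}->{}
So after all 3 constraints: D(W) = {}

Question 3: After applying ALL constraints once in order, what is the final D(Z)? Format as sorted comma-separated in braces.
Constraint 1 (U != Z) on D(U)={5,6,7} D(Z)={3,4,5,6,7,8}: no change
Constraint 2 (X < W) on D(X)={4,5,6,8} D(W)={3,4,5,6,8}: X {4,5,6,8}->{4,5,6}; W {3,4,5,6,8}->{5,6,8}
Constraint 3 (W + U = X) on D(W)={5,6,8} D(U)={5,6,7} D(X)={4,5,6}: W {5,6,8}->{}; U {5,6,7}->{}; X {4,5,6}->{}
So after all 3 constraints: D(Z) = {3,4,5,6,7,8}

Answer: {3,4,5,6,7,8}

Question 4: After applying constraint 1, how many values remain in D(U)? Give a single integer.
Answer: 3

Derivation:
Constraint 1 (U != Z) on D(U)={5,6,7} D(Z)={3,4,5,6,7,8}: no change
So after constraint 1: D(U)={5,6,7}, size = 3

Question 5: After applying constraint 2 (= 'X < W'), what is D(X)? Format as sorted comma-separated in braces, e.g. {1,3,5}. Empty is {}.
Answer: {4,5,6}

Derivation:
Constraint 1 (U != Z) on D(U)={5,6,7} D(Z)={3,4,5,6,7,8}: no change
Constraint 2 (X < W) on D(X)={4,5,6,8} D(W)={3,4,5,6,8}: X {4,5,6,8}->{4,5,6}; W {3,4,5,6,8}->{5,6,8}
So after constraint 2: D(X) = {4,5,6}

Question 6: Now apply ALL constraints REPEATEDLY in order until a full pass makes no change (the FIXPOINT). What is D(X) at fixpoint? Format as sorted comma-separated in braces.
Answer: {}

Derivation:
pass 0 (initial): D(X)={4,5,6,8}
pass 1: U {5,6,7}->{}; W {3,4,5,6,8}->{}; X {4,5,6,8}->{}
pass 2: Z {3,4,5,6,7,8}->{}
pass 3: no change
Fixpoint after 3 passes: D(X) = {}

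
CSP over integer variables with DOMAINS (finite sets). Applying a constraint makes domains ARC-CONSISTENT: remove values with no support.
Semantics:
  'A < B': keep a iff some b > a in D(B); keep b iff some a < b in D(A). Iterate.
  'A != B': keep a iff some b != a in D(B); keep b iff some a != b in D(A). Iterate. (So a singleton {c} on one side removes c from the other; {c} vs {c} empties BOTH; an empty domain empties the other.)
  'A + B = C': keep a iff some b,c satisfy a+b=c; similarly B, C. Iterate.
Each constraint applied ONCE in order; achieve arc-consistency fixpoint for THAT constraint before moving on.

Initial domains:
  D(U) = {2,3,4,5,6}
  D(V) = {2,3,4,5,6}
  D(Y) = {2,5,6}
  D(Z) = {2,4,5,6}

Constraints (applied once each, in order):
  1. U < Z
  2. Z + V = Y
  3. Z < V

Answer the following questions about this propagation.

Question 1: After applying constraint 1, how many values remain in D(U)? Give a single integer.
Answer: 4

Derivation:
Constraint 1 (U < Z) on D(U)={2,3,4,5,6} D(Z)={2,4,5,6}: U {2,3,4,5,6}->{2,3,4,5}; Z {2,4,5,6}->{4,5,6}
So after constraint 1: D(U)={2,3,4,5}, size = 4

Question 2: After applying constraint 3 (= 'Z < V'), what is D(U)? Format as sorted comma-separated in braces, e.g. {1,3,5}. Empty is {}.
Constraint 1 (U < Z) on D(U)={2,3,4,5,6} D(Z)={2,4,5,6}: U {2,3,4,5,6}->{2,3,4,5}; Z {2,4,5,6}->{4,5,6}
Constraint 2 (Z + V = Y) on D(Z)={4,5,6} D(V)={2,3,4,5,6} D(Y)={2,5,6}: Z {4,5,6}->{4}; V {2,3,4,5,6}->{2}; Y {2,5,6}->{6}
Constraint 3 (Z < V) on D(Z)={4} D(V)={2}: Z {4}->{}; V {2}->{}
So after constraint 3: D(U) = {2,3,4,5}

Answer: {2,3,4,5}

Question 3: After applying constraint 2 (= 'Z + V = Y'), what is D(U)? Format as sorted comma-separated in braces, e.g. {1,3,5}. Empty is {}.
Constraint 1 (U < Z) on D(U)={2,3,4,5,6} D(Z)={2,4,5,6}: U {2,3,4,5,6}->{2,3,4,5}; Z {2,4,5,6}->{4,5,6}
Constraint 2 (Z + V = Y) on D(Z)={4,5,6} D(V)={2,3,4,5,6} D(Y)={2,5,6}: Z {4,5,6}->{4}; V {2,3,4,5,6}->{2}; Y {2,5,6}->{6}
So after constraint 2: D(U) = {2,3,4,5}

Answer: {2,3,4,5}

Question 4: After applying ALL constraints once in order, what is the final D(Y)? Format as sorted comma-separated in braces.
Constraint 1 (U < Z) on D(U)={2,3,4,5,6} D(Z)={2,4,5,6}: U {2,3,4,5,6}->{2,3,4,5}; Z {2,4,5,6}->{4,5,6}
Constraint 2 (Z + V = Y) on D(Z)={4,5,6} D(V)={2,3,4,5,6} D(Y)={2,5,6}: Z {4,5,6}->{4}; V {2,3,4,5,6}->{2}; Y {2,5,6}->{6}
Constraint 3 (Z < V) on D(Z)={4} D(V)={2}: Z {4}->{}; V {2}->{}
So after all 3 constraints: D(Y) = {6}

Answer: {6}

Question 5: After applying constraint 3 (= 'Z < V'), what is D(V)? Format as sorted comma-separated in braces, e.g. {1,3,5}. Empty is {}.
Constraint 1 (U < Z) on D(U)={2,3,4,5,6} D(Z)={2,4,5,6}: U {2,3,4,5,6}->{2,3,4,5}; Z {2,4,5,6}->{4,5,6}
Constraint 2 (Z + V = Y) on D(Z)={4,5,6} D(V)={2,3,4,5,6} D(Y)={2,5,6}: Z {4,5,6}->{4}; V {2,3,4,5,6}->{2}; Y {2,5,6}->{6}
Constraint 3 (Z < V) on D(Z)={4} D(V)={2}: Z {4}->{}; V {2}->{}
So after constraint 3: D(V) = {}

Answer: {}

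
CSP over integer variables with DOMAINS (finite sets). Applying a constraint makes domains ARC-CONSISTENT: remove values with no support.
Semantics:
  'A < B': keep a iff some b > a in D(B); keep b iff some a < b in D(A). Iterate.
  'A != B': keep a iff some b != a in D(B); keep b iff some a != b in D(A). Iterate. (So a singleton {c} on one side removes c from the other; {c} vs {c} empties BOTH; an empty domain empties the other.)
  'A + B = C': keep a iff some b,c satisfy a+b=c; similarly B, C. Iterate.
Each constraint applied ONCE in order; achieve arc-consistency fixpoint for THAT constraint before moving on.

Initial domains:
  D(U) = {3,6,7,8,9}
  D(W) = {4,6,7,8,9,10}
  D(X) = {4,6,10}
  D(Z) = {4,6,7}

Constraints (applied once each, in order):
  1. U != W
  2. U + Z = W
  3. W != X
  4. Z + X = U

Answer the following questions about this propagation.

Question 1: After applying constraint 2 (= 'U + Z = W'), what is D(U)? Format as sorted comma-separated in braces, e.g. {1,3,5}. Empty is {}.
Constraint 1 (U != W) on D(U)={3,6,7,8,9} D(W)={4,6,7,8,9,10}: no change
Constraint 2 (U + Z = W) on D(U)={3,6,7,8,9} D(Z)={4,6,7} D(W)={4,6,7,8,9,10}: U {3,6,7,8,9}->{3,6}; W {4,6,7,8,9,10}->{7,9,10}
So after constraint 2: D(U) = {3,6}

Answer: {3,6}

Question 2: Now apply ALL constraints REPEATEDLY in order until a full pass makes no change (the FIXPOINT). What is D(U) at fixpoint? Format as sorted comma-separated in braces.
Answer: {}

Derivation:
pass 0 (initial): D(U)={3,6,7,8,9}
pass 1: U {3,6,7,8,9}->{}; W {4,6,7,8,9,10}->{7,9,10}; X {4,6,10}->{}; Z {4,6,7}->{}
pass 2: W {7,9,10}->{}
pass 3: no change
Fixpoint after 3 passes: D(U) = {}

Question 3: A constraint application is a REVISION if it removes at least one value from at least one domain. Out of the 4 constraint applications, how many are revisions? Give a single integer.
Constraint 1 (U != W) on D(U)={3,6,7,8,9} D(W)={4,6,7,8,9,10}: no change => not a revision
Constraint 2 (U + Z = W) on D(U)={3,6,7,8,9} D(Z)={4,6,7} D(W)={4,6,7,8,9,10}: U {3,6,7,8,9}->{3,6}; W {4,6,7,8,9,10}->{7,9,10} => REVISION
Constraint 3 (W != X) on D(W)={7,9,10} D(X)={4,6,10}: no change => not a revision
Constraint 4 (Z + X = U) on D(Z)={4,6,7} D(X)={4,6,10} D(U)={3,6}: Z {4,6,7}->{}; X {4,6,10}->{}; U {3,6}->{} => REVISION
Total revisions = 2

Answer: 2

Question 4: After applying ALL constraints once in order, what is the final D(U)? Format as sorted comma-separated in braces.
Answer: {}

Derivation:
Constraint 1 (U != W) on D(U)={3,6,7,8,9} D(W)={4,6,7,8,9,10}: no change
Constraint 2 (U + Z = W) on D(U)={3,6,7,8,9} D(Z)={4,6,7} D(W)={4,6,7,8,9,10}: U {3,6,7,8,9}->{3,6}; W {4,6,7,8,9,10}->{7,9,10}
Constraint 3 (W != X) on D(W)={7,9,10} D(X)={4,6,10}: no change
Constraint 4 (Z + X = U) on D(Z)={4,6,7} D(X)={4,6,10} D(U)={3,6}: Z {4,6,7}->{}; X {4,6,10}->{}; U {3,6}->{}
So after all 4 constraints: D(U) = {}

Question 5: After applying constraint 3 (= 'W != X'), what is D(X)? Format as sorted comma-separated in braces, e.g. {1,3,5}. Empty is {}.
Constraint 1 (U != W) on D(U)={3,6,7,8,9} D(W)={4,6,7,8,9,10}: no change
Constraint 2 (U + Z = W) on D(U)={3,6,7,8,9} D(Z)={4,6,7} D(W)={4,6,7,8,9,10}: U {3,6,7,8,9}->{3,6}; W {4,6,7,8,9,10}->{7,9,10}
Constraint 3 (W != X) on D(W)={7,9,10} D(X)={4,6,10}: no change
So after constraint 3: D(X) = {4,6,10}

Answer: {4,6,10}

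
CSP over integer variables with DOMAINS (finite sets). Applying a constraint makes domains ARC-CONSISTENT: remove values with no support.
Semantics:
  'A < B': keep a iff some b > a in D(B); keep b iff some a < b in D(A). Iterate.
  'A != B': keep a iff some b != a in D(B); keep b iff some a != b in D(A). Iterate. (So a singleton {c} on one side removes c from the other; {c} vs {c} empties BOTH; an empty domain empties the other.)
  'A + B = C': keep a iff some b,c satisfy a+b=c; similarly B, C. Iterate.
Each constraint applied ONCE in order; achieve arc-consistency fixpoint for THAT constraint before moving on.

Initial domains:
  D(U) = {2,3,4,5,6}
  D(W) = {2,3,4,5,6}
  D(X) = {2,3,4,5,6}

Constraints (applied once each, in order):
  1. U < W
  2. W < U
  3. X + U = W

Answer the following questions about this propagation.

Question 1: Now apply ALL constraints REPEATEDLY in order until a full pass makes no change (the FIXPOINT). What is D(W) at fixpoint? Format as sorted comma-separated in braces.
Answer: {}

Derivation:
pass 0 (initial): D(W)={2,3,4,5,6}
pass 1: U {2,3,4,5,6}->{}; W {2,3,4,5,6}->{}; X {2,3,4,5,6}->{}
pass 2: no change
Fixpoint after 2 passes: D(W) = {}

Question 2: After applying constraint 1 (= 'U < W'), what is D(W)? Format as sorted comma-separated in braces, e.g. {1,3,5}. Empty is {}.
Answer: {3,4,5,6}

Derivation:
Constraint 1 (U < W) on D(U)={2,3,4,5,6} D(W)={2,3,4,5,6}: U {2,3,4,5,6}->{2,3,4,5}; W {2,3,4,5,6}->{3,4,5,6}
So after constraint 1: D(W) = {3,4,5,6}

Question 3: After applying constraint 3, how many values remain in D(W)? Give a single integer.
Constraint 1 (U < W) on D(U)={2,3,4,5,6} D(W)={2,3,4,5,6}: U {2,3,4,5,6}->{2,3,4,5}; W {2,3,4,5,6}->{3,4,5,6}
Constraint 2 (W < U) on D(W)={3,4,5,6} D(U)={2,3,4,5}: W {3,4,5,6}->{3,4}; U {2,3,4,5}->{4,5}
Constraint 3 (X + U = W) on D(X)={2,3,4,5,6} D(U)={4,5} D(W)={3,4}: X {2,3,4,5,6}->{}; U {4,5}->{}; W {3,4}->{}
So after constraint 3: D(W)={}, size = 0

Answer: 0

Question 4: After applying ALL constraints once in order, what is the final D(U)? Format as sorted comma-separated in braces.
Answer: {}

Derivation:
Constraint 1 (U < W) on D(U)={2,3,4,5,6} D(W)={2,3,4,5,6}: U {2,3,4,5,6}->{2,3,4,5}; W {2,3,4,5,6}->{3,4,5,6}
Constraint 2 (W < U) on D(W)={3,4,5,6} D(U)={2,3,4,5}: W {3,4,5,6}->{3,4}; U {2,3,4,5}->{4,5}
Constraint 3 (X + U = W) on D(X)={2,3,4,5,6} D(U)={4,5} D(W)={3,4}: X {2,3,4,5,6}->{}; U {4,5}->{}; W {3,4}->{}
So after all 3 constraints: D(U) = {}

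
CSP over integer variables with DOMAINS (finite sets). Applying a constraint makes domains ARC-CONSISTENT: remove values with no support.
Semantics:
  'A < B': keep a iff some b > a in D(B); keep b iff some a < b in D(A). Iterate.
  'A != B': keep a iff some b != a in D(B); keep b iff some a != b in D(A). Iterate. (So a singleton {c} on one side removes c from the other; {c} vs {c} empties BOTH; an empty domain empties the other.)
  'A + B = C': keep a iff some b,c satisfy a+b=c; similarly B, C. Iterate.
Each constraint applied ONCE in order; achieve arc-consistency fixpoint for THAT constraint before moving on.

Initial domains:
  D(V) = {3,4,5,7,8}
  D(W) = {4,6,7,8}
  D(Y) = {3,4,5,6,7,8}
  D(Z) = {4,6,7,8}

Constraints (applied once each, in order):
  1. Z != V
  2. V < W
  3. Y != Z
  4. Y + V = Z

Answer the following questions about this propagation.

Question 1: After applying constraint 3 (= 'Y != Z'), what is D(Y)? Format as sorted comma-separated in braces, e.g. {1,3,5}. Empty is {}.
Constraint 1 (Z != V) on D(Z)={4,6,7,8} D(V)={3,4,5,7,8}: no change
Constraint 2 (V < W) on D(V)={3,4,5,7,8} D(W)={4,6,7,8}: V {3,4,5,7,8}->{3,4,5,7}
Constraint 3 (Y != Z) on D(Y)={3,4,5,6,7,8} D(Z)={4,6,7,8}: no change
So after constraint 3: D(Y) = {3,4,5,6,7,8}

Answer: {3,4,5,6,7,8}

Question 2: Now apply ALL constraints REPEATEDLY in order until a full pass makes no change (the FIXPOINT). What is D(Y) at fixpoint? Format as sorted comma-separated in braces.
pass 0 (initial): D(Y)={3,4,5,6,7,8}
pass 1: V {3,4,5,7,8}->{3,4,5}; Y {3,4,5,6,7,8}->{3,4,5}; Z {4,6,7,8}->{6,7,8}
pass 2: no change
Fixpoint after 2 passes: D(Y) = {3,4,5}

Answer: {3,4,5}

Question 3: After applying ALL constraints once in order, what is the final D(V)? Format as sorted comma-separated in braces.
Answer: {3,4,5}

Derivation:
Constraint 1 (Z != V) on D(Z)={4,6,7,8} D(V)={3,4,5,7,8}: no change
Constraint 2 (V < W) on D(V)={3,4,5,7,8} D(W)={4,6,7,8}: V {3,4,5,7,8}->{3,4,5,7}
Constraint 3 (Y != Z) on D(Y)={3,4,5,6,7,8} D(Z)={4,6,7,8}: no change
Constraint 4 (Y + V = Z) on D(Y)={3,4,5,6,7,8} D(V)={3,4,5,7} D(Z)={4,6,7,8}: Y {3,4,5,6,7,8}->{3,4,5}; V {3,4,5,7}->{3,4,5}; Z {4,6,7,8}->{6,7,8}
So after all 4 constraints: D(V) = {3,4,5}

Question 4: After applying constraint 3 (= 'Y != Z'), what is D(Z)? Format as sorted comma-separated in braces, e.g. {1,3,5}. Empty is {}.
Constraint 1 (Z != V) on D(Z)={4,6,7,8} D(V)={3,4,5,7,8}: no change
Constraint 2 (V < W) on D(V)={3,4,5,7,8} D(W)={4,6,7,8}: V {3,4,5,7,8}->{3,4,5,7}
Constraint 3 (Y != Z) on D(Y)={3,4,5,6,7,8} D(Z)={4,6,7,8}: no change
So after constraint 3: D(Z) = {4,6,7,8}

Answer: {4,6,7,8}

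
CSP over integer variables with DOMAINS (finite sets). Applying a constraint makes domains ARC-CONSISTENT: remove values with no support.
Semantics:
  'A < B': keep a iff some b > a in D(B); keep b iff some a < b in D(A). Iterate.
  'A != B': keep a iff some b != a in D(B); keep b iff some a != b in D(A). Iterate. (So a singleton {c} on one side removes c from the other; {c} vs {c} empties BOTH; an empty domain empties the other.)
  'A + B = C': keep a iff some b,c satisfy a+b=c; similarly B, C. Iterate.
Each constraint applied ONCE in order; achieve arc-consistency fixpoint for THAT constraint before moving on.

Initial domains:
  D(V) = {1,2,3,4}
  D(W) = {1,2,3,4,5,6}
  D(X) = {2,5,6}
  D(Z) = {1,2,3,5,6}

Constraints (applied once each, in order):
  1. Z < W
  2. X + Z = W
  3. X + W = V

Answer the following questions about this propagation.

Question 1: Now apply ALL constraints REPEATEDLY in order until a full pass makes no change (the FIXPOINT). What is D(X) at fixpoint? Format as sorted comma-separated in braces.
pass 0 (initial): D(X)={2,5,6}
pass 1: V {1,2,3,4}->{}; W {1,2,3,4,5,6}->{}; X {2,5,6}->{}; Z {1,2,3,5,6}->{1,2,3}
pass 2: Z {1,2,3}->{}
pass 3: no change
Fixpoint after 3 passes: D(X) = {}

Answer: {}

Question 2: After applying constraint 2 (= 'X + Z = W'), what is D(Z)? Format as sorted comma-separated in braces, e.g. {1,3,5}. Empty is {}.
Constraint 1 (Z < W) on D(Z)={1,2,3,5,6} D(W)={1,2,3,4,5,6}: Z {1,2,3,5,6}->{1,2,3,5}; W {1,2,3,4,5,6}->{2,3,4,5,6}
Constraint 2 (X + Z = W) on D(X)={2,5,6} D(Z)={1,2,3,5} D(W)={2,3,4,5,6}: X {2,5,6}->{2,5}; Z {1,2,3,5}->{1,2,3}; W {2,3,4,5,6}->{3,4,5,6}
So after constraint 2: D(Z) = {1,2,3}

Answer: {1,2,3}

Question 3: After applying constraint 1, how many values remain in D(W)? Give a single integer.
Constraint 1 (Z < W) on D(Z)={1,2,3,5,6} D(W)={1,2,3,4,5,6}: Z {1,2,3,5,6}->{1,2,3,5}; W {1,2,3,4,5,6}->{2,3,4,5,6}
So after constraint 1: D(W)={2,3,4,5,6}, size = 5

Answer: 5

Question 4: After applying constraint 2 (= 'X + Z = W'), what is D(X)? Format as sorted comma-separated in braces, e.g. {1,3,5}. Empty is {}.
Answer: {2,5}

Derivation:
Constraint 1 (Z < W) on D(Z)={1,2,3,5,6} D(W)={1,2,3,4,5,6}: Z {1,2,3,5,6}->{1,2,3,5}; W {1,2,3,4,5,6}->{2,3,4,5,6}
Constraint 2 (X + Z = W) on D(X)={2,5,6} D(Z)={1,2,3,5} D(W)={2,3,4,5,6}: X {2,5,6}->{2,5}; Z {1,2,3,5}->{1,2,3}; W {2,3,4,5,6}->{3,4,5,6}
So after constraint 2: D(X) = {2,5}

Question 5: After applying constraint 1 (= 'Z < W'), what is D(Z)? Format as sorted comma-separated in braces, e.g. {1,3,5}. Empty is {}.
Answer: {1,2,3,5}

Derivation:
Constraint 1 (Z < W) on D(Z)={1,2,3,5,6} D(W)={1,2,3,4,5,6}: Z {1,2,3,5,6}->{1,2,3,5}; W {1,2,3,4,5,6}->{2,3,4,5,6}
So after constraint 1: D(Z) = {1,2,3,5}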